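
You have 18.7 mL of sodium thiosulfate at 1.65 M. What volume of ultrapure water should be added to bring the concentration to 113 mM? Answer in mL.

254 mL

113 mM = 0.113 M.
V₂ = C₁V₁/C₂ = 1.65 × 18.7 / 0.113 = 273 mL.
Diluent to add = V₂ − V₁ = 273 − 18.7 = 254 mL.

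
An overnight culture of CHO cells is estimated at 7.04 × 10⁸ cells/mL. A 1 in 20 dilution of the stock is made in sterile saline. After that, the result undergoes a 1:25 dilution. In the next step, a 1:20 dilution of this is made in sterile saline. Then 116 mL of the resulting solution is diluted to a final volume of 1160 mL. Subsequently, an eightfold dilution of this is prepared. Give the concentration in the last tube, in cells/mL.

Overall dilution factor = 20 × 25 × 20 × 10 × 8 = 8.00 × 10⁵.
7.04 × 10⁸ cells/mL / 8.00 × 10⁵ = 880 cells/mL.

880 cells/mL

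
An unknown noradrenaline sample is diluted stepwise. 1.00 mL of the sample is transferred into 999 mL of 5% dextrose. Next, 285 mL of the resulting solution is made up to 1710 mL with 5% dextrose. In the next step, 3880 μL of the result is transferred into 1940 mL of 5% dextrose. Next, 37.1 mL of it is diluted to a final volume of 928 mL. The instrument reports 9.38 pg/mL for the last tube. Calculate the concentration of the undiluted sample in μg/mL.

Overall dilution factor = 1000 × 6 × 501 × 25.01 = 7.52 × 10⁷.
Original = 9.38 pg/mL × 7.52 × 10⁷ = 7.05 × 10⁸ pg/mL = 705 μg/mL.

705 μg/mL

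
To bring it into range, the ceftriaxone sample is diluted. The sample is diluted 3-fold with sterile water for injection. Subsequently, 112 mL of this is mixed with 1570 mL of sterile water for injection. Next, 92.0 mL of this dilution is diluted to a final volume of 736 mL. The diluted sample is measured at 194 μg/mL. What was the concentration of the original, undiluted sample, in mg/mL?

Overall dilution factor = 3 × 15.02 × 8 = 360.
Original = 194 μg/mL × 360 = 6.99 × 10⁴ μg/mL = 69.9 mg/mL.

69.9 mg/mL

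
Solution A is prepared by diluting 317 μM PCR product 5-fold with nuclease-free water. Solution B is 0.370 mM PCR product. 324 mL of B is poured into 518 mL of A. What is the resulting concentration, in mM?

C_A = 317 μM / 5 = 63.4 μM.
C_B = 0.370 mM = 370 μM.
C_mix = (C_A·V_A + C_B·V_B)/(V_A + V_B) = (63.4×518 + 370×324) / 842.0 = 181 μM = 0.181 mM.

0.181 mM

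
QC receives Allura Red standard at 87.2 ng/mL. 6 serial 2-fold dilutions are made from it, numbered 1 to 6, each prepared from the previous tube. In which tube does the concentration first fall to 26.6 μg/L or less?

Tube n has concentration 87.2 ng/mL / 2ⁿ.
Need 2ⁿ ≥ 87.2 ng/mL / 26.6 μg/L = 3.28, so n ≥ 1.71.
First such tube: n = 2.

tube 2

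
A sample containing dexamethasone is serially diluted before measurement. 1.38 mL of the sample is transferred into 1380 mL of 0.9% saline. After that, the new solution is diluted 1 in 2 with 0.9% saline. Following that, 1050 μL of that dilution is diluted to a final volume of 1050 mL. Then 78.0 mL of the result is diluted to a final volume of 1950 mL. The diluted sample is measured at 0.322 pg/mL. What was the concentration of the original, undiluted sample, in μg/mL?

16.1 μg/mL

Overall dilution factor = 1001 × 2 × 1000 × 25 = 5.01 × 10⁷.
Original = 0.322 pg/mL × 5.01 × 10⁷ = 1.61 × 10⁷ pg/mL = 16.1 μg/mL.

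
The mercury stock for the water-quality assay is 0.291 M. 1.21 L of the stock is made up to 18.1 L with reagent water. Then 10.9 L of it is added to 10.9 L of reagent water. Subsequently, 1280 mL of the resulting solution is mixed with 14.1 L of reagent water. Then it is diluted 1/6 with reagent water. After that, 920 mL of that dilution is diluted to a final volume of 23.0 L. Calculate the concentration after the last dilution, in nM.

Overall dilution factor = 14.96 × 2 × 12.02 × 6 × 25 = 5.39 × 10⁴.
0.291 M / 5.39 × 10⁴ = 5.40 × 10⁻⁶ M = 5400 nM.

5400 nM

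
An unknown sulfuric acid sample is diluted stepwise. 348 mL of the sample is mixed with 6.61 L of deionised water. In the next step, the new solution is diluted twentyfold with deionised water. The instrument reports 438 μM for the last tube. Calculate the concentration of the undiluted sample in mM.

Overall dilution factor = 19.99 × 20 = 400.
Original = 438 μM × 400 = 1.75 × 10⁵ μM = 175 mM.

175 mM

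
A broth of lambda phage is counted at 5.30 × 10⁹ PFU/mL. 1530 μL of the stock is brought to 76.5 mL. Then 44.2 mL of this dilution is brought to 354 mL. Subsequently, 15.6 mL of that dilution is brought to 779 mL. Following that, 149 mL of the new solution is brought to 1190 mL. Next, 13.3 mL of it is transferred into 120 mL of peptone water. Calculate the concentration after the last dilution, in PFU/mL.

Overall dilution factor = 50 × 8.009 × 49.94 × 7.987 × 10.02 = 1.60 × 10⁶.
5.30 × 10⁹ PFU/mL / 1.60 × 10⁶ = 3310 PFU/mL.

3310 PFU/mL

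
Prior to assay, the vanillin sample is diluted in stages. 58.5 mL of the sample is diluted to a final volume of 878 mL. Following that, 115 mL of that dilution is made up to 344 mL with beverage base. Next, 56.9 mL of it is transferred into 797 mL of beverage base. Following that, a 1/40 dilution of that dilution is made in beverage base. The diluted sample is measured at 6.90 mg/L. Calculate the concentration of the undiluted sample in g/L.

Overall dilution factor = 15.01 × 2.991 × 15.01 × 40 = 2.69 × 10⁴.
Original = 6.90 mg/L × 2.69 × 10⁴ = 1.86 × 10⁵ mg/L = 186 g/L.

186 g/L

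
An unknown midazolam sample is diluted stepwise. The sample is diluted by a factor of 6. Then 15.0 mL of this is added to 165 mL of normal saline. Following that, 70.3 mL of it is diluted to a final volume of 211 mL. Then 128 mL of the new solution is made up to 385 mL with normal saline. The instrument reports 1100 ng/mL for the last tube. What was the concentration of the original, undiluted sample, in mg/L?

Overall dilution factor = 6 × 12 × 3.001 × 3.008 = 650.
Original = 1100 ng/mL × 650 = 7.15 × 10⁵ ng/mL = 715 mg/L.

715 mg/L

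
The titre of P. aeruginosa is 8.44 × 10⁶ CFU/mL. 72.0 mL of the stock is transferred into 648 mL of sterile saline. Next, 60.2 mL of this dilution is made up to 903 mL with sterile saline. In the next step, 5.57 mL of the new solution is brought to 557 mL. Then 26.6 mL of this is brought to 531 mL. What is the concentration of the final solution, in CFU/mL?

Overall dilution factor = 10 × 15 × 100 × 19.96 = 2.99 × 10⁵.
8.44 × 10⁶ CFU/mL / 2.99 × 10⁵ = 28.2 CFU/mL.

28.2 CFU/mL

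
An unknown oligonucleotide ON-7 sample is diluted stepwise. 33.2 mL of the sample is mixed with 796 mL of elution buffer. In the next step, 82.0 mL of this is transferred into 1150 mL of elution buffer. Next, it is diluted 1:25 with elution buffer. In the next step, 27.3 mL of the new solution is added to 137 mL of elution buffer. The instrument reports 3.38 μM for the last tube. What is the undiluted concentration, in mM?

Overall dilution factor = 24.98 × 15.02 × 25 × 6.018 = 5.65 × 10⁴.
Original = 3.38 μM × 5.65 × 10⁴ = 1.91 × 10⁵ μM = 191 mM.

191 mM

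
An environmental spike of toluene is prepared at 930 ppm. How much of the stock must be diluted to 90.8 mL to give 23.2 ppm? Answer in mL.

V₁ = C₂V₂/C₁ = 23.2 × 90.8 / 930 = 2.27 mL.

2.27 mL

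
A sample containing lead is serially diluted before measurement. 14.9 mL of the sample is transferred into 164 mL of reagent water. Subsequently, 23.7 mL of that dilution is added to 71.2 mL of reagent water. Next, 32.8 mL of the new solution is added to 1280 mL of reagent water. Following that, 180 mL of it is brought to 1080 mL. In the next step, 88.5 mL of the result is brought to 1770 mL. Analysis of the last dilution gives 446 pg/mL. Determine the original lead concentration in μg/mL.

103 μg/mL

Overall dilution factor = 12.01 × 4.004 × 40.02 × 6 × 20 = 2.31 × 10⁵.
Original = 446 pg/mL × 2.31 × 10⁵ = 1.03 × 10⁸ pg/mL = 103 μg/mL.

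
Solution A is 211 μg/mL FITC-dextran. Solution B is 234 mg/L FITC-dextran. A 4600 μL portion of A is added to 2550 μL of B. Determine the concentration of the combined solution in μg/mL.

219 μg/mL

C_B = 234 mg/L = 234 μg/mL.
C_mix = (C_A·V_A + C_B·V_B)/(V_A + V_B) = (211×4600 + 234×2550) / 7150 = 219 μg/mL.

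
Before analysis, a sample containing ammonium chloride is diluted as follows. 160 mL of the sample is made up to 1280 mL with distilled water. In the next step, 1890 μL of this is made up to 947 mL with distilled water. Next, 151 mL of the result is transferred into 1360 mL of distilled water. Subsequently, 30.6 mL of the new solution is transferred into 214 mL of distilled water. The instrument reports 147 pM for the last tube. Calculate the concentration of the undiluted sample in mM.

0.0471 mM

Overall dilution factor = 8 × 501.1 × 10.01 × 7.993 = 3.21 × 10⁵.
Original = 147 pM × 3.21 × 10⁵ = 4.71 × 10⁷ pM = 0.0471 mM.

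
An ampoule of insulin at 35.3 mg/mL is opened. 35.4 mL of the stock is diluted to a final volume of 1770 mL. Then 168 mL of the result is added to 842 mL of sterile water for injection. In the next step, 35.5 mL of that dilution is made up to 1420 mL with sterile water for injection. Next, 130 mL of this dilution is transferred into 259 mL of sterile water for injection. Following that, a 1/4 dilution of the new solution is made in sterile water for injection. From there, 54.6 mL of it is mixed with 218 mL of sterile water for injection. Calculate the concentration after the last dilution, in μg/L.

Overall dilution factor = 50 × 6.012 × 40 × 2.992 × 4 × 4.993 = 7.19 × 10⁵.
35.3 mg/mL / 7.19 × 10⁵ = 4.91 × 10⁻⁵ mg/mL = 49.1 μg/L.

49.1 μg/L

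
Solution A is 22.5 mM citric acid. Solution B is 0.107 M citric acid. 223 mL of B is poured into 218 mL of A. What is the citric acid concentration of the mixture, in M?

C_B = 0.107 M = 107 mM.
C_mix = (C_A·V_A + C_B·V_B)/(V_A + V_B) = (22.5×218 + 107×223) / 441.0 = 65.2 mM = 0.0652 M.

0.0652 M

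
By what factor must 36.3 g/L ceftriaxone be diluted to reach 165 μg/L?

Factor = C₀/C_target = 36.3 g/L / 165 μg/L = 2.20 × 10⁵.

2.20 × 10⁵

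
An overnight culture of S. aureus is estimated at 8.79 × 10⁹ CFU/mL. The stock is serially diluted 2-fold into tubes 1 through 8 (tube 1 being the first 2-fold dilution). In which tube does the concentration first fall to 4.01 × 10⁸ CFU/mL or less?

tube 5

Tube n has concentration 8.79 × 10⁹ CFU/mL / 2ⁿ.
Need 2ⁿ ≥ 8.79 × 10⁹ CFU/mL / 4.01 × 10⁸ CFU/mL = 21.9, so n ≥ 4.45.
First such tube: n = 5.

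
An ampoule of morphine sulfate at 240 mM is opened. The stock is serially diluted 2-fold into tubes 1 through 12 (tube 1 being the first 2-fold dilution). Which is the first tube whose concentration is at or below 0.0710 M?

Tube n has concentration 240 mM / 2ⁿ.
Need 2ⁿ ≥ 240 mM / 0.0710 M = 3.38, so n ≥ 1.76.
First such tube: n = 2.

tube 2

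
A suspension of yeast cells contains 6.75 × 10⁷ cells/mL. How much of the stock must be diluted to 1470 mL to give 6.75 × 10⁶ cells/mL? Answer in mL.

V₁ = C₂V₂/C₁ = 6.75 × 10⁶ × 1470 / 6.75 × 10⁷ = 147 mL.

147 mL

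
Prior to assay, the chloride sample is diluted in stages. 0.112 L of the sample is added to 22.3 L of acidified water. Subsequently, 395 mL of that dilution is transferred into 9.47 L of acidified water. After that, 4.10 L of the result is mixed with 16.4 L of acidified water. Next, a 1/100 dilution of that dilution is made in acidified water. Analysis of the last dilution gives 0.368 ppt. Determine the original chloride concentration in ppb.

920 ppb

Overall dilution factor = 200.1 × 24.97 × 5 × 100 = 2.50 × 10⁶.
Original = 0.368 ppt × 2.50 × 10⁶ = 9.20 × 10⁵ ppt = 920 ppb.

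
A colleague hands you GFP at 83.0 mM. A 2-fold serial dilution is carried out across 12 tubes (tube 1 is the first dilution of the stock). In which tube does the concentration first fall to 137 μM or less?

Tube n has concentration 83.0 mM / 2ⁿ.
Need 2ⁿ ≥ 83.0 mM / 137 μM = 606, so n ≥ 9.24.
First such tube: n = 10.

tube 10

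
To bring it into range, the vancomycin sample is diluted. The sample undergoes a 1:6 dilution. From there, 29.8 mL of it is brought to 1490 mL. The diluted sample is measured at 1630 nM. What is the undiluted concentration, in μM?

489 μM

Overall dilution factor = 6 × 50 = 300.
Original = 1630 nM × 300 = 4.89 × 10⁵ nM = 489 μM.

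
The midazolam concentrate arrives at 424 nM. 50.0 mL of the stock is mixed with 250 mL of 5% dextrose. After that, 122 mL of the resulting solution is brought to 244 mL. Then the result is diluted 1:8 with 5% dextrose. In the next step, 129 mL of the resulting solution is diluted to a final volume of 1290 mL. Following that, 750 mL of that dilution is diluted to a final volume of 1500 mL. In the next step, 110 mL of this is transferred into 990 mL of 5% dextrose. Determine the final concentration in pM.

22.1 pM

Overall dilution factor = 6 × 2 × 8 × 10 × 2 × 10 = 1.92 × 10⁴.
424 nM / 1.92 × 10⁴ = 0.0221 nM = 22.1 pM.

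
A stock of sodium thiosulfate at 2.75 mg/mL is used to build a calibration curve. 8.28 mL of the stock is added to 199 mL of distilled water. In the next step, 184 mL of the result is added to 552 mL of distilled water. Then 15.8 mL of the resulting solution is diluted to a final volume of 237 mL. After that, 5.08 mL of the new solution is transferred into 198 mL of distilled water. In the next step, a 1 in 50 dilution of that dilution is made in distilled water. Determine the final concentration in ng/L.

Overall dilution factor = 25.03 × 4 × 15 × 39.98 × 50 = 3.00 × 10⁶.
2.75 mg/mL / 3.00 × 10⁶ = 9.16 × 10⁻⁷ mg/mL = 916 ng/L.

916 ng/L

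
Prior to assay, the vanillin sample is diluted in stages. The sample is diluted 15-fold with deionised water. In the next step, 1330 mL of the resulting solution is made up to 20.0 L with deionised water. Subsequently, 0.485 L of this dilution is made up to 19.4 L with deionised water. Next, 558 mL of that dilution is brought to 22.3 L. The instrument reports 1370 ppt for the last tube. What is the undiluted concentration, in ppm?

Overall dilution factor = 15 × 15.04 × 40 × 39.96 = 3.61 × 10⁵.
Original = 1370 ppt × 3.61 × 10⁵ = 4.94 × 10⁸ ppt = 494 ppm.

494 ppm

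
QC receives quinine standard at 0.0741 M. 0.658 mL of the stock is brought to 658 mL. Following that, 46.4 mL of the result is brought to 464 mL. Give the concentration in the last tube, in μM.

Overall dilution factor = 1000 × 10 = 1.00 × 10⁴.
0.0741 M / 1.00 × 10⁴ = 7.41 × 10⁻⁶ M = 7.41 μM.

7.41 μM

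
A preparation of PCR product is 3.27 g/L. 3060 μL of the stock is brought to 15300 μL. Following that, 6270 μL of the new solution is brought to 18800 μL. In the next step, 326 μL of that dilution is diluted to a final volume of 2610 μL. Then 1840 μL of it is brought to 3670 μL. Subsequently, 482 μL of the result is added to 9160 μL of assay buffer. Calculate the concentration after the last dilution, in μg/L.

Overall dilution factor = 5 × 2.998 × 8.006 × 1.995 × 20.00 = 4789.
3.27 g/L / 4789 = 6.83 × 10⁻⁴ g/L = 683 μg/L.

683 μg/L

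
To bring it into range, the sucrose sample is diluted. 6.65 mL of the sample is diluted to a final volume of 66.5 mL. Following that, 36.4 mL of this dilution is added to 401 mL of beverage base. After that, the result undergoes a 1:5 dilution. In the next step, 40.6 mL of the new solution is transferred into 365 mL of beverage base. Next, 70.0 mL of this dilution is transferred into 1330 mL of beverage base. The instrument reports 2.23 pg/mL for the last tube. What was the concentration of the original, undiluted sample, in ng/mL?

Overall dilution factor = 10 × 12.02 × 5 × 9.990 × 20 = 1.20 × 10⁵.
Original = 2.23 pg/mL × 1.20 × 10⁵ = 2.68 × 10⁵ pg/mL = 268 ng/mL.

268 ng/mL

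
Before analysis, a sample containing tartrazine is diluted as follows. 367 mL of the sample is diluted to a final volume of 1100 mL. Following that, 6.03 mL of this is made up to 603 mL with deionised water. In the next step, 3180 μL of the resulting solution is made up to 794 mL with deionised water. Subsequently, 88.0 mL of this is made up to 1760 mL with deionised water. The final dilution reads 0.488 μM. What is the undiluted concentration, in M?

Overall dilution factor = 2.997 × 100 × 249.7 × 20 = 1.50 × 10⁶.
Original = 0.488 μM × 1.50 × 10⁶ = 7.30 × 10⁵ μM = 0.730 M.

0.730 M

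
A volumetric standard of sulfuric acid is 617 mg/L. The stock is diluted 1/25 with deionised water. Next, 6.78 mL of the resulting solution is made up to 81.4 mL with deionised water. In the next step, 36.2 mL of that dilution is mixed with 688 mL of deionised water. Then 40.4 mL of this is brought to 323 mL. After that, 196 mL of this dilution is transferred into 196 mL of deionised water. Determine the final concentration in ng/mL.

6.43 ng/mL

Overall dilution factor = 25 × 12.01 × 20.01 × 7.995 × 2 = 9.60 × 10⁴.
617 mg/L / 9.60 × 10⁴ = 6.43 × 10⁻³ mg/L = 6.43 ng/mL.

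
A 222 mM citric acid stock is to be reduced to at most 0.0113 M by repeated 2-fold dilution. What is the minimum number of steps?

5

Need 2ⁿ ≥ 19.6, so n ≥ log(19.6)/log(2) = 4.30.
Minimum whole steps: n = 5.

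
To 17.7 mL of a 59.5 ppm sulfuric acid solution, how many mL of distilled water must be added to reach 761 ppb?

1370 mL

761 ppb = 0.761 ppm.
V₂ = C₁V₁/C₂ = 59.5 × 17.7 / 0.761 = 1384 mL.
Diluent to add = V₂ − V₁ = 1384 − 17.7 = 1370 mL.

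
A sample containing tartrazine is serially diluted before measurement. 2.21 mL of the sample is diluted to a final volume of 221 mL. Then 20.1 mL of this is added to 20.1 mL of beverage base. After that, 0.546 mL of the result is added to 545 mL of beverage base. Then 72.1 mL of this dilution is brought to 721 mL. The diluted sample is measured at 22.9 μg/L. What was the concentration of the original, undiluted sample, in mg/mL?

Overall dilution factor = 100 × 2 × 999.2 × 10 = 2.00 × 10⁶.
Original = 22.9 μg/L × 2.00 × 10⁶ = 4.58 × 10⁷ μg/L = 45.8 mg/mL.

45.8 mg/mL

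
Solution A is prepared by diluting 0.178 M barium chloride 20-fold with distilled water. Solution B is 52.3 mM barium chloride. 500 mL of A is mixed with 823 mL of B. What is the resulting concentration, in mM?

35.9 mM

C_A = 0.178 M / 20 = 8.90 × 10⁻³ M.
C_B = 52.3 mM = 0.0523 M.
C_mix = (C_A·V_A + C_B·V_B)/(V_A + V_B) = (8.90 × 10⁻³×500 + 0.0523×823) / 1323 = 0.0359 M = 35.9 mM.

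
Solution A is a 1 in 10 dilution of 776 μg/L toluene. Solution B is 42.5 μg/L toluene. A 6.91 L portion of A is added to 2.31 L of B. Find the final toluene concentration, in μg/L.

68.8 μg/L

C_A = 776 μg/L / 10 = 77.6 μg/L.
C_mix = (C_A·V_A + C_B·V_B)/(V_A + V_B) = (77.6×6.91 + 42.5×2.31) / 9.220 = 68.8 μg/L.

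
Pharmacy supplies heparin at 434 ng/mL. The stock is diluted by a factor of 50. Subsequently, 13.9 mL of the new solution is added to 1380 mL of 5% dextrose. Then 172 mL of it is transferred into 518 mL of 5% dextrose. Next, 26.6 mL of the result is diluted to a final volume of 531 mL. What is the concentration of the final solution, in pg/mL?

Overall dilution factor = 50 × 100.3 × 4.012 × 19.96 = 4.02 × 10⁵.
434 ng/mL / 4.02 × 10⁵ = 1.08 × 10⁻³ ng/mL = 1.08 pg/mL.

1.08 pg/mL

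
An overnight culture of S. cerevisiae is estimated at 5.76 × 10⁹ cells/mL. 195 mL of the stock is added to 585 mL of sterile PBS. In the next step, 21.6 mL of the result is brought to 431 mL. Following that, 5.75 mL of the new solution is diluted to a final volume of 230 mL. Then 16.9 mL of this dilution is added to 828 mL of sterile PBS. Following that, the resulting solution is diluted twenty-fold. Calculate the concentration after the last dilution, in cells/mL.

1800 cells/mL

Overall dilution factor = 4 × 19.95 × 40 × 49.99 × 20 = 3.19 × 10⁶.
5.76 × 10⁹ cells/mL / 3.19 × 10⁶ = 1800 cells/mL.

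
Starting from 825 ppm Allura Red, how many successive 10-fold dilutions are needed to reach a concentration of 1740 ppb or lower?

Need 10ⁿ ≥ 474, so n ≥ log(474)/log(10) = 2.68.
Minimum whole steps: n = 3.

3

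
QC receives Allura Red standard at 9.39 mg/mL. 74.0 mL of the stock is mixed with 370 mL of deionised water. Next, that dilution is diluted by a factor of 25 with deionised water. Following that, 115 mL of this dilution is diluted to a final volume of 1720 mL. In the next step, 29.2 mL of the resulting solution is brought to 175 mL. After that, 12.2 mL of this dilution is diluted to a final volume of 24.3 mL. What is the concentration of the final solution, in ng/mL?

Overall dilution factor = 6 × 25 × 14.96 × 5.993 × 1.992 = 2.68 × 10⁴.
9.39 mg/mL / 2.68 × 10⁴ = 3.51 × 10⁻⁴ mg/mL = 351 ng/mL.

351 ng/mL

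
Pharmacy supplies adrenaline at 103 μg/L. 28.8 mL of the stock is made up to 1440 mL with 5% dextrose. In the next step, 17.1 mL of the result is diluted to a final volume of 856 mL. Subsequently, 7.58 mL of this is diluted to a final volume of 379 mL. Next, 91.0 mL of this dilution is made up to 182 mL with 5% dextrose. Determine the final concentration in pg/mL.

0.412 pg/mL

Overall dilution factor = 50 × 50.06 × 50 × 2 = 2.50 × 10⁵.
103 μg/L / 2.50 × 10⁵ = 4.12 × 10⁻⁴ μg/L = 0.412 pg/mL.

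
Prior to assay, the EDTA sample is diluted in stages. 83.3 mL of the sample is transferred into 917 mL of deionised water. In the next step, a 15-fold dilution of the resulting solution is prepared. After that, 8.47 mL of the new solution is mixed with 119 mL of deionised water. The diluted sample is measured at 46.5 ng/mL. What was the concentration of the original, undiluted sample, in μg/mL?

Overall dilution factor = 12.01 × 15 × 15.05 = 2711.
Original = 46.5 ng/mL × 2711 = 1.26 × 10⁵ ng/mL = 126 μg/mL.

126 μg/mL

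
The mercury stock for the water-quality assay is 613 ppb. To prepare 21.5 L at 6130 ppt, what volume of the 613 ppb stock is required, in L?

6130 ppt = 6.13 ppb.
V₁ = C₂V₂/C₁ = 6.13 × 21.5 / 613 = 0.215 L.

0.215 L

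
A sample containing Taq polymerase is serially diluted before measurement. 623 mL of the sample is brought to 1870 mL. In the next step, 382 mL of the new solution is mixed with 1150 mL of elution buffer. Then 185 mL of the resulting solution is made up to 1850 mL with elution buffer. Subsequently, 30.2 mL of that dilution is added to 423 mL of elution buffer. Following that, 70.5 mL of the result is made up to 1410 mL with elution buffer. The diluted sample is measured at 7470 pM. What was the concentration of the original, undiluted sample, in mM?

0.270 mM

Overall dilution factor = 3.002 × 4.010 × 10 × 15.01 × 20 = 3.61 × 10⁴.
Original = 7470 pM × 3.61 × 10⁴ = 2.70 × 10⁸ pM = 0.270 mM.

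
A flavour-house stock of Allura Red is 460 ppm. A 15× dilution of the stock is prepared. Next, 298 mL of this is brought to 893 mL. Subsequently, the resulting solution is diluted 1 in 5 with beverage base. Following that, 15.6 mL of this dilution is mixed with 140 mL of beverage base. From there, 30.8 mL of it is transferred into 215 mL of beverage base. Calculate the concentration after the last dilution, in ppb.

Overall dilution factor = 15 × 2.997 × 5 × 9.974 × 7.981 = 1.79 × 10⁴.
460 ppm / 1.79 × 10⁴ = 0.0257 ppm = 25.7 ppb.

25.7 ppb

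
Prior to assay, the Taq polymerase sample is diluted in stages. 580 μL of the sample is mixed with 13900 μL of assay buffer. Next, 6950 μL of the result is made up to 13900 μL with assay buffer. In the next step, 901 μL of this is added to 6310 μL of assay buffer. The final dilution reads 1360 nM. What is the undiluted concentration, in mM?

0.543 mM

Overall dilution factor = 24.97 × 2 × 8.003 = 400.
Original = 1360 nM × 400 = 5.43 × 10⁵ nM = 0.543 mM.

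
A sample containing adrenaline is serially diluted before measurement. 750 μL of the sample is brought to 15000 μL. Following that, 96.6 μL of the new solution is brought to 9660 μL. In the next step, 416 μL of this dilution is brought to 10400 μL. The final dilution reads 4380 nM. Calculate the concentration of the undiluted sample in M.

Overall dilution factor = 20 × 100 × 25 = 5.00 × 10⁴.
Original = 4380 nM × 5.00 × 10⁴ = 2.19 × 10⁸ nM = 0.219 M.

0.219 M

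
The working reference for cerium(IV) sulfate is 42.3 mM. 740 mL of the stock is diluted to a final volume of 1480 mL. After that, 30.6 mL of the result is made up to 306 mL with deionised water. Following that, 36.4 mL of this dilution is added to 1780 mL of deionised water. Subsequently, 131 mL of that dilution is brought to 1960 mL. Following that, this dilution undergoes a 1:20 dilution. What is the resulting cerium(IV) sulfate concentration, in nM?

Overall dilution factor = 2 × 10 × 49.90 × 14.96 × 20 = 2.99 × 10⁵.
42.3 mM / 2.99 × 10⁵ = 1.42 × 10⁻⁴ mM = 142 nM.

142 nM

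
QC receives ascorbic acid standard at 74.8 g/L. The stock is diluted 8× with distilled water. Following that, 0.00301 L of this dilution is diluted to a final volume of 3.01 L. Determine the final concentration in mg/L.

9.35 mg/L

Overall dilution factor = 8 × 1000 = 8000.
74.8 g/L / 8000 = 9.35 × 10⁻³ g/L = 9.35 mg/L.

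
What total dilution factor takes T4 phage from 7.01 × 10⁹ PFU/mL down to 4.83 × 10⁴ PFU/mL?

1.45 × 10⁵

Factor = C₀/C_target = 7.01 × 10⁹ PFU/mL / 4.83 × 10⁴ PFU/mL = 1.45 × 10⁵.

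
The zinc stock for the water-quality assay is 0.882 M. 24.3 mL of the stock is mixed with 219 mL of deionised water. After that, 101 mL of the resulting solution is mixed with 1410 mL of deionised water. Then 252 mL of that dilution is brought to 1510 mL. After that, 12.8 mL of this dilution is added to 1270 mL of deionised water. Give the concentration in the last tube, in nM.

9810 nM

Overall dilution factor = 10.01 × 14.96 × 5.992 × 100.2 = 9.00 × 10⁴.
0.882 M / 9.00 × 10⁴ = 9.81 × 10⁻⁶ M = 9810 nM.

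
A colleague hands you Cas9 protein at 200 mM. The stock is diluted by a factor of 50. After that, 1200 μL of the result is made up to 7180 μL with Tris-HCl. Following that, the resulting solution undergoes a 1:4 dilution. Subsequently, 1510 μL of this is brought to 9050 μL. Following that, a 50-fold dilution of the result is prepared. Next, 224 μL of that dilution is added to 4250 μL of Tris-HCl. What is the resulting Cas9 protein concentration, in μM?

Overall dilution factor = 50 × 5.983 × 4 × 5.993 × 50 × 19.97 = 7.16 × 10⁶.
200 mM / 7.16 × 10⁶ = 2.79 × 10⁻⁵ mM = 0.0279 μM.

0.0279 μM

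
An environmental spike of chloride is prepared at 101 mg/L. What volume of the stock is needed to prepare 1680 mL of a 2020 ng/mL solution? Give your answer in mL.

2020 ng/mL = 2.02 mg/L.
V₁ = C₂V₂/C₁ = 2.02 × 1680 / 101 = 33.6 mL.

33.6 mL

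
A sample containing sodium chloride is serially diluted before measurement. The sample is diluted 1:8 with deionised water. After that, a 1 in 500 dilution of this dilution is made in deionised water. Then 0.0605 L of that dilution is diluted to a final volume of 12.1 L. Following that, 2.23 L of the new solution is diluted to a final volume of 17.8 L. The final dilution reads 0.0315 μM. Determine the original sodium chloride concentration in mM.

201 mM

Overall dilution factor = 8 × 500 × 200 × 7.982 = 6.39 × 10⁶.
Original = 0.0315 μM × 6.39 × 10⁶ = 2.01 × 10⁵ μM = 201 mM.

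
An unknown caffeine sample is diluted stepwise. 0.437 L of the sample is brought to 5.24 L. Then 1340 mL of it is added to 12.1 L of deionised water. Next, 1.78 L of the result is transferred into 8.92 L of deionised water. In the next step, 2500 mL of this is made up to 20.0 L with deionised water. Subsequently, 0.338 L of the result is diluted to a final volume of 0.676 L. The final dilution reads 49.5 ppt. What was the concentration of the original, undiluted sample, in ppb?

573 ppb

Overall dilution factor = 11.99 × 10.03 × 6.011 × 8 × 2 = 1.16 × 10⁴.
Original = 49.5 ppt × 1.16 × 10⁴ = 5.73 × 10⁵ ppt = 573 ppb.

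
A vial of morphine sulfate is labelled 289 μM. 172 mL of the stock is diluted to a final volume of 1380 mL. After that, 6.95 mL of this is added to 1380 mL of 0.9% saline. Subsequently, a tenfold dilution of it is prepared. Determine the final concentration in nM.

Overall dilution factor = 8.023 × 199.6 × 10 = 1.60 × 10⁴.
289 μM / 1.60 × 10⁴ = 0.0180 μM = 18.0 nM.

18.0 nM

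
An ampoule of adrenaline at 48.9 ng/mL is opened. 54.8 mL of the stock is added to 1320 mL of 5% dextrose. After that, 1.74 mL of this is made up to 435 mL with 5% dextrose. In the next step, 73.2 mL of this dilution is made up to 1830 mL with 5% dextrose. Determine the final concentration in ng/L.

0.312 ng/L

Overall dilution factor = 25.09 × 250 × 25 = 1.57 × 10⁵.
48.9 ng/mL / 1.57 × 10⁵ = 3.12 × 10⁻⁴ ng/mL = 0.312 ng/L.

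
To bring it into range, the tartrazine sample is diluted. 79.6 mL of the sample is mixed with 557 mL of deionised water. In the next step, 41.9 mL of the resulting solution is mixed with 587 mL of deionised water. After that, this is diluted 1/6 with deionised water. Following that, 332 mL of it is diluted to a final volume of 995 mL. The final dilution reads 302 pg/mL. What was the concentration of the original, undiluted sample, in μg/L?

652 μg/L

Overall dilution factor = 7.997 × 15.01 × 6 × 2.997 = 2159.
Original = 302 pg/mL × 2159 = 6.52 × 10⁵ pg/mL = 652 μg/L.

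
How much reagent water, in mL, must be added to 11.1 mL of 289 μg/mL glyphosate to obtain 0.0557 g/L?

0.0557 g/L = 55.7 μg/mL.
V₂ = C₁V₁/C₂ = 289 × 11.1 / 55.7 = 57.6 mL.
Diluent to add = V₂ − V₁ = 57.6 − 11.1 = 46.5 mL.

46.5 mL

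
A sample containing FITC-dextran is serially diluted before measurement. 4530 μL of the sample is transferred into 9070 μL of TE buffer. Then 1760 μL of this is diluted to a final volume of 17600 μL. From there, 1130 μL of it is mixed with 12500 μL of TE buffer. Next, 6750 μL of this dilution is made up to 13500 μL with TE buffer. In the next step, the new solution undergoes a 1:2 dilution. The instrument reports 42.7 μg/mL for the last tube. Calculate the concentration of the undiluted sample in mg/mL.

61.9 mg/mL

Overall dilution factor = 3.002 × 10 × 12.06 × 2 × 2 = 1448.
Original = 42.7 μg/mL × 1448 = 6.19 × 10⁴ μg/mL = 61.9 mg/mL.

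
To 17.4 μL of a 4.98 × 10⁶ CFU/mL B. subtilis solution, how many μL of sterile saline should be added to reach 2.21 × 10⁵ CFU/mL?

375 μL

V₂ = C₁V₁/C₂ = 4.98 × 10⁶ × 17.4 / 2.21 × 10⁵ = 392 μL.
Diluent to add = V₂ − V₁ = 392 − 17.4 = 375 μL.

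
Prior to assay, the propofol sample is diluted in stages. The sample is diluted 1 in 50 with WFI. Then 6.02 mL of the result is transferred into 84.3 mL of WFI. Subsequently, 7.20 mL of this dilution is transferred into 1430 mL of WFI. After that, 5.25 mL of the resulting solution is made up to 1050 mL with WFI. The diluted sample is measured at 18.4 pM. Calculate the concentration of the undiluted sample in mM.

0.551 mM

Overall dilution factor = 50 × 15.00 × 199.6 × 200 = 2.99 × 10⁷.
Original = 18.4 pM × 2.99 × 10⁷ = 5.51 × 10⁸ pM = 0.551 mM.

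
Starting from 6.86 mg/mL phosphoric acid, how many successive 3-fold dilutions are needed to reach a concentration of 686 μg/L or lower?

Need 3ⁿ ≥ 1.00 × 10⁴, so n ≥ log(1.00 × 10⁴)/log(3) = 8.38.
Minimum whole steps: n = 9.

9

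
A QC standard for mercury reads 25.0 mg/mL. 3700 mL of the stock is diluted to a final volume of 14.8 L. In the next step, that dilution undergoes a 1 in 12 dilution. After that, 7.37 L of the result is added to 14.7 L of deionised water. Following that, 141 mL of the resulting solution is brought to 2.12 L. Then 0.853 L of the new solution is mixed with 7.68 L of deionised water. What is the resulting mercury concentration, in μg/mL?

1.16 μg/mL

Overall dilution factor = 4 × 12 × 2.995 × 15.04 × 10.00 = 2.16 × 10⁴.
25.0 mg/mL / 2.16 × 10⁴ = 1.16 × 10⁻³ mg/mL = 1.16 μg/mL.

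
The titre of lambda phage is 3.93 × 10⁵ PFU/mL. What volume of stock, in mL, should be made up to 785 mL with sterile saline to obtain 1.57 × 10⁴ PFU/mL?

31.4 mL

V₁ = C₂V₂/C₁ = 1.57 × 10⁴ × 785 / 3.93 × 10⁵ = 31.4 mL.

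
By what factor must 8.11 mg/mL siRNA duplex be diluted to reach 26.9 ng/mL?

Factor = C₀/C_target = 8.11 mg/mL / 26.9 ng/mL = 3.01 × 10⁵.

3.01 × 10⁵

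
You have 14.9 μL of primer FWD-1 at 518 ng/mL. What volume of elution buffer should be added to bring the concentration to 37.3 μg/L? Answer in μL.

192 μL

37.3 μg/L = 37.3 ng/mL.
V₂ = C₁V₁/C₂ = 518 × 14.9 / 37.3 = 207 μL.
Diluent to add = V₂ − V₁ = 207 − 14.9 = 192 μL.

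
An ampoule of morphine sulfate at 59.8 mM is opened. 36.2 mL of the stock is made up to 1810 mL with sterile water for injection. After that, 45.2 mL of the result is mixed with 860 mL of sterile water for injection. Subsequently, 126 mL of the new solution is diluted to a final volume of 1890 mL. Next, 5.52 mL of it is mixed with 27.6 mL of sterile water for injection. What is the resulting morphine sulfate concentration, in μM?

Overall dilution factor = 50 × 20.03 × 15 × 6 = 9.01 × 10⁴.
59.8 mM / 9.01 × 10⁴ = 6.64 × 10⁻⁴ mM = 0.664 μM.

0.664 μM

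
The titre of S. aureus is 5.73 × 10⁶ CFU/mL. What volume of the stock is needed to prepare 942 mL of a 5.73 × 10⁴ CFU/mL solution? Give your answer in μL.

9420 μL

V₁ = C₂V₂/C₁ = 5.73 × 10⁴ × 942 / 5.73 × 10⁶ = 9.42 mL = 9420 μL.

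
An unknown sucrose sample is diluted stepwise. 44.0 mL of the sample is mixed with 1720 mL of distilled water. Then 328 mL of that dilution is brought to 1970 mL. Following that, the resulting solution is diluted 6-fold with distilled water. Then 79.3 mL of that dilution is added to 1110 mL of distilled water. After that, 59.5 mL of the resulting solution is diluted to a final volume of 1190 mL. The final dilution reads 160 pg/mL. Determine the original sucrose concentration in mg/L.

69.3 mg/L

Overall dilution factor = 40.09 × 6.006 × 6 × 15.00 × 20 = 4.33 × 10⁵.
Original = 160 pg/mL × 4.33 × 10⁵ = 6.93 × 10⁷ pg/mL = 69.3 mg/L.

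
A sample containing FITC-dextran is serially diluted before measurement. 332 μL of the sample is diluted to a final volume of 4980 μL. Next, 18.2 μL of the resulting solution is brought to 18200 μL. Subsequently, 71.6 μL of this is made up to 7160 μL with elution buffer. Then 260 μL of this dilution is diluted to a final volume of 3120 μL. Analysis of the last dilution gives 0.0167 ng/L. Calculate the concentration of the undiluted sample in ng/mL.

Overall dilution factor = 15 × 1000 × 100 × 12 = 1.80 × 10⁷.
Original = 0.0167 ng/L × 1.80 × 10⁷ = 3.01 × 10⁵ ng/L = 301 ng/mL.

301 ng/mL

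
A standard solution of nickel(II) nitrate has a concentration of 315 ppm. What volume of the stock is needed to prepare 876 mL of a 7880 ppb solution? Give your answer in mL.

21.9 mL

7880 ppb = 7.88 ppm.
V₁ = C₂V₂/C₁ = 7.88 × 876 / 315 = 21.9 mL.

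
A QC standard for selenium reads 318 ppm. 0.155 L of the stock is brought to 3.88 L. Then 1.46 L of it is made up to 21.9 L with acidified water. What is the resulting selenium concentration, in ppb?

847 ppb

Overall dilution factor = 25.03 × 15 = 375.
318 ppm / 375 = 0.847 ppm = 847 ppb.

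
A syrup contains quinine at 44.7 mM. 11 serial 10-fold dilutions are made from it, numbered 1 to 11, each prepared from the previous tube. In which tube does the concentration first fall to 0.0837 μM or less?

tube 6

Tube n has concentration 44.7 mM / 10ⁿ.
Need 10ⁿ ≥ 44.7 mM / 0.0837 μM = 5.34 × 10⁵, so n ≥ 5.73.
First such tube: n = 6.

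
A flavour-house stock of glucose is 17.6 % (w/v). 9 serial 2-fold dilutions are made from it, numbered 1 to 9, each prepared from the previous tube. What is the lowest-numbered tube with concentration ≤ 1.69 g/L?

tube 7

Tube n has concentration 17.6 % (w/v) / 2ⁿ.
Need 2ⁿ ≥ 17.6 % (w/v) / 1.69 g/L = 104, so n ≥ 6.70.
First such tube: n = 7.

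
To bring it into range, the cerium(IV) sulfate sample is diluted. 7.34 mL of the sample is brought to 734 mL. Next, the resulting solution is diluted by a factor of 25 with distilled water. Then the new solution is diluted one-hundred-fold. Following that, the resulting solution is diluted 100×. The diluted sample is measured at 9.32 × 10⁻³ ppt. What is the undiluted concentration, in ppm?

0.233 ppm

Overall dilution factor = 100 × 25 × 100 × 100 = 2.50 × 10⁷.
Original = 9.32 × 10⁻³ ppt × 2.50 × 10⁷ = 2.33 × 10⁵ ppt = 0.233 ppm.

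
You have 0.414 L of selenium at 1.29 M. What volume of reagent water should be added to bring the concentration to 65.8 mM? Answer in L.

65.8 mM = 0.0658 M.
V₂ = C₁V₁/C₂ = 1.29 × 0.414 / 0.0658 = 8.12 L.
Diluent to add = V₂ − V₁ = 8.12 − 0.414 = 7.70 L.

7.70 L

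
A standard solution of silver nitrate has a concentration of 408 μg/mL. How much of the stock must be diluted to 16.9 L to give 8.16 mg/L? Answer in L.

8.16 mg/L = 8.16 μg/mL.
V₁ = C₂V₂/C₁ = 8.16 × 16.9 / 408 = 0.338 L.

0.338 L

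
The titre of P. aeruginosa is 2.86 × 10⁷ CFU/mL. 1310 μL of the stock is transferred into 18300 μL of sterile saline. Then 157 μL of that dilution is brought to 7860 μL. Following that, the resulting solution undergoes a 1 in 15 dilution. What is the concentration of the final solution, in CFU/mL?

Overall dilution factor = 14.97 × 50.06 × 15 = 1.12 × 10⁴.
2.86 × 10⁷ CFU/mL / 1.12 × 10⁴ = 2540 CFU/mL.

2540 CFU/mL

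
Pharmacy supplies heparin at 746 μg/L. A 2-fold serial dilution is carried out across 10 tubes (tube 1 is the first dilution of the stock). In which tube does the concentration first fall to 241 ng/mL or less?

tube 2

Tube n has concentration 746 μg/L / 2ⁿ.
Need 2ⁿ ≥ 746 μg/L / 241 ng/mL = 3.10, so n ≥ 1.63.
First such tube: n = 2.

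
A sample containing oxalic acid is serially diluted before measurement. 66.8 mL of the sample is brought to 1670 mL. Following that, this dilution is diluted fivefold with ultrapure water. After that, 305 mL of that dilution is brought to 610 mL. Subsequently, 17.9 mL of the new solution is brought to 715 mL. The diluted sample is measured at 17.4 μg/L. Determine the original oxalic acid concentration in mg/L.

Overall dilution factor = 25 × 5 × 2 × 39.94 = 9986.
Original = 17.4 μg/L × 9986 = 1.74 × 10⁵ μg/L = 174 mg/L.

174 mg/L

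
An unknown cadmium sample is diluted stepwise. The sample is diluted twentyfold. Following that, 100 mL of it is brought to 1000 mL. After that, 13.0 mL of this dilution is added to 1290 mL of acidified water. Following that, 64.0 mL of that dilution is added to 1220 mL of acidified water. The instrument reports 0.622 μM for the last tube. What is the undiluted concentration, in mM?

Overall dilution factor = 20 × 10 × 100.2 × 20.06 = 4.02 × 10⁵.
Original = 0.622 μM × 4.02 × 10⁵ = 2.50 × 10⁵ μM = 250 mM.

250 mM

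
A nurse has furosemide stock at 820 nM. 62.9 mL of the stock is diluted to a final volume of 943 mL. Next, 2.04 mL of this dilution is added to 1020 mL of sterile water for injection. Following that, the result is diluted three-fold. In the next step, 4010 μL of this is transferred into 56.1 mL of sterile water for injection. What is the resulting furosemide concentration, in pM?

Overall dilution factor = 14.99 × 501 × 3 × 14.99 = 3.38 × 10⁵.
820 nM / 3.38 × 10⁵ = 2.43 × 10⁻³ nM = 2.43 pM.

2.43 pM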